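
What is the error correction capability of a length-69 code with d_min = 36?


Correction capability = floor((d-1)/2) = floor((36-1)/2) = 17

17 errors


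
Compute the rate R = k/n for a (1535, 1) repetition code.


Rate = k/n = 1/1535

1/1535


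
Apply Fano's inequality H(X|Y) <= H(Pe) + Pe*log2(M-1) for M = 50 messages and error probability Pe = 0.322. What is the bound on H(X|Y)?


H(Pe) = -Pe*log2(Pe) - (1-Pe)*log2(1-Pe) = -0.322*log2(0.322) - 0.678*log2(0.678) = 0.526427 + 0.380116 = 0.9065. Pe*log2(M-1) = 0.322*log2(49) = 1.807937. Bound = H(Pe) + Pe*log2(M-1) = 0.526427 + 0.380116 + 1.807937 = 2.7145

2.7145 bits


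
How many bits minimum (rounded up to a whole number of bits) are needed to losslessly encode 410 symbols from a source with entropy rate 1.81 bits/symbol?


Minimum bits >= n * H = 410 * 1.81 = 742.1, rounded up to a whole number of bits = 743

743 bits


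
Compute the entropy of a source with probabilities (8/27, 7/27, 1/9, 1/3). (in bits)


H = -sum(p_i * log2(p_i)). Terms: -(8/27)*log2(8/27) = 0.519967; -(7/27)*log2(7/27) = 0.504916; -(1/9)*log2(1/9) = 0.352214; -(1/3)*log2(1/3) = 0.528321. H = 0.519967 + 0.504916 + 0.352214 + 0.528321 = 1.9054

1.9054 bits


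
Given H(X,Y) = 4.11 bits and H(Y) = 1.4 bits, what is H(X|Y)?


H(X|Y) = H(X,Y) - H(Y) = 4.11 - 1.4 = 2.71

2.71 bits


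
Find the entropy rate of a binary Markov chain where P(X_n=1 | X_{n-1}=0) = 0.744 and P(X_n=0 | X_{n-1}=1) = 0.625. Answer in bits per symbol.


Stationary distribution: pi_0 = p10/(p01+p10) = 0.4565, pi_1 = 0.5435. Entropy rate H' = pi_0*H(p01) + pi_1*H(p10) = 0.4565*0.8207 + 0.5435*0.9544 = 0.8934

0.8934 bits/symbol


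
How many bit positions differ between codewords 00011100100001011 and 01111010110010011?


Count differing positions: . ^ ^ . . ^ ^ . . ^ . . ^ ^ . . . = 7 differences

7


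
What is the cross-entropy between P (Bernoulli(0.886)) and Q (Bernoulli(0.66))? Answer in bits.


H(P,Q) = -p*log2(q) - (1-p)*log2(1-q). -0.886*log2(0.66) = 0.531123; -0.114*log2(0.34) = 0.177429. H(P,Q) = 0.531123 + 0.177429 = 0.7086

0.7086 bits


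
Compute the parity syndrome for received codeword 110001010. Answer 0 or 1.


Syndrome = XOR of all bits = 1 XOR 1 XOR 0 XOR 0 XOR 0 XOR 1 XOR 0 XOR 1 XOR 0 = 0

0


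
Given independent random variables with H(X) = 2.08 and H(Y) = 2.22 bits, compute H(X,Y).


For independent variables, H(X,Y) = H(X) + H(Y) = 2.08 + 2.22 = 4.3

4.3 bits


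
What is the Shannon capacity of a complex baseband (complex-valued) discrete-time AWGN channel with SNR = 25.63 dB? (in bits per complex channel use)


SNR_linear = 10^(25.63/10) = 365.5948; C = log2(1 + SNR_linear) = log2(1 + 365.5948) = 8.518

8.518 bits/channel use


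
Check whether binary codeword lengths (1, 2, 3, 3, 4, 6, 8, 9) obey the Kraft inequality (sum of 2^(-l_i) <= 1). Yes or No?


Kraft sum = sum(2^(-l_i)) = 1.084, need <= 1. Result: violated (a binary prefix-free code with these lengths cannot exist)

No


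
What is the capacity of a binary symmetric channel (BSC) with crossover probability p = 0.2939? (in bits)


H(p) = -p*log2(p) - (1-p)*log2(1-p) = -0.2939*log2(0.2939) - 0.7061*log2(0.7061) = 0.519205 + 0.354501 = 0.8737. C = 1 - H(p) = 1 - 0.8737 = 0.1263

0.1263 bits


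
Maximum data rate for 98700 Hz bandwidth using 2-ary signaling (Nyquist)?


Rate = 2 * B * log2(M) = 2 * 98700 * 1.0 = 197400.0

197400.0 bps


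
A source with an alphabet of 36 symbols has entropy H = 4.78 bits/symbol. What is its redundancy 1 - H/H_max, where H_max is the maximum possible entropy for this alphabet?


H_max = log2(K) = log2(36) = 5.1699 bits/symbol. Redundancy = 1 - H/H_max = 1 - 4.78/5.1699 = 1 - 0.9246 = 0.0754

0.0754


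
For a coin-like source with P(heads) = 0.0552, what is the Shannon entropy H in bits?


H = -p*log2(p) - (1-p)*log2(1-p). -0.0552*log2(0.0552) = 0.230691; -0.9448*log2(0.9448) = 0.077397. H = 0.230691 + 0.077397 = 0.3081

0.3081 bits


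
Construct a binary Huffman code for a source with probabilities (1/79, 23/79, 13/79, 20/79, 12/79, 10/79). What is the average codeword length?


Huffman construction (repeatedly merge the two least-probable nodes; each merge adds 1 bit to every symbol beneath it): 1/79 + 10/79 = 11/79; 11/79 + 12/79 = 23/79; 13/79 + 20/79 = 33/79; 23/79 + 23/79 = 46/79; 33/79 + 46/79 = 1. Resulting codeword lengths (in the order the probabilities were given): (4, 2, 2, 2, 3, 4). L_avg = sum(p_i * l_i) = 1/79*4 + 23/79*2 + 13/79*2 + 20/79*2 + 12/79*3 + 10/79*4 = 192/79 = 2.4304

2.4304 bits


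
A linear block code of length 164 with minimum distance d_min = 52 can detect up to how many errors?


Detection capability = d_min - 1 = 52 - 1 = 51

51 errors


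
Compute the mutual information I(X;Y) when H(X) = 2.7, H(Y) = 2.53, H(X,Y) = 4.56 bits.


I(X;Y) = H(X) + H(Y) - H(X,Y) = 2.7 + 2.53 - 4.56 = 0.67

0.67 bits


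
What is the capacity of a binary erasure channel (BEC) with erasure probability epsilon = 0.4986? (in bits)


C = 1 - epsilon = 1 - 0.4986 = 0.5014

0.5014 bits


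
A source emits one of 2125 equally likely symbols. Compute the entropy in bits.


H = log2(n) = log2(2125) = 11.0532

11.0532 bits


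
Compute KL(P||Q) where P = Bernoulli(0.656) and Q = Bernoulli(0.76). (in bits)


KL = p*log2(p/q) + (1-p)*log2((1-p)/(1-q)) = 0.656*log2(0.656/0.76) + 0.344*log2(0.344/0.24) = 0.0394

0.0394 bits


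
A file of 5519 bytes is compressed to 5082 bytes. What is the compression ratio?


Ratio = original / compressed = 5519 / 5082 = 1.086

1.086


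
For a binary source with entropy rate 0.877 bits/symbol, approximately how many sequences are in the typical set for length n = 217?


log2|A_typical| = nH = 217 * 0.877 = 190.309, so |A_typical| ~ 2^190.309 = 1.944e+57

1.944e+57


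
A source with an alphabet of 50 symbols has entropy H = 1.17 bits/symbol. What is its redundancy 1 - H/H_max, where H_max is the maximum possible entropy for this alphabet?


H_max = log2(K) = log2(50) = 5.6439 bits/symbol. Redundancy = 1 - H/H_max = 1 - 1.17/5.6439 = 1 - 0.2073 = 0.7927

0.7927


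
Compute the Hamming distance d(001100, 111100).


Count differing positions: ^ ^ . . . . = 2 differences

2


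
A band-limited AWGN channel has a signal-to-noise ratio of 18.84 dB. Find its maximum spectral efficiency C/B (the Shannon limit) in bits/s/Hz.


SNR_linear = 10^(18.84/10) = 76.5597; C/B = log2(1 + SNR_linear) = log2(1 + 76.5597) = 6.2772

6.2772 bits/s/Hz


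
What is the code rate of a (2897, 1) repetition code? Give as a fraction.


Rate = k/n = 1/2897

1/2897


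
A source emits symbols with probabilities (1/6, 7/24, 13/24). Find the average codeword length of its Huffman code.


Huffman construction (repeatedly merge the two least-probable nodes; each merge adds 1 bit to every symbol beneath it): 1/6 + 7/24 = 11/24; 11/24 + 13/24 = 1. Resulting codeword lengths (in the order the probabilities were given): (2, 2, 1). L_avg = sum(p_i * l_i) = 1/6*2 + 7/24*2 + 13/24*1 = 35/24 = 1.4583

1.4583 bits


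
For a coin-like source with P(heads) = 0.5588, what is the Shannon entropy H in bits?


H = -p*log2(p) - (1-p)*log2(1-p). -0.5588*log2(0.5588) = 0.469166; -0.4412*log2(0.4412) = 0.520835. H = 0.469166 + 0.520835 = 0.99

0.99 bits


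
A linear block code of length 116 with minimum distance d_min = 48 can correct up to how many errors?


Correction capability = floor((d-1)/2) = floor((48-1)/2) = 23

23 errors


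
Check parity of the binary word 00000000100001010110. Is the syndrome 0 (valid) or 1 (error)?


Syndrome = XOR of all bits = 0 XOR 0 XOR 0 XOR 0 XOR 0 XOR 0 XOR 0 XOR 0 XOR 1 XOR 0 XOR 0 XOR 0 XOR 0 XOR 1 XOR 0 XOR 1 XOR 0 XOR 1 XOR 1 XOR 0 = 1

1


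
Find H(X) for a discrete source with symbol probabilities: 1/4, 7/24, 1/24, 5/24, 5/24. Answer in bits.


H = -sum(p_i * log2(p_i)). Terms: -(1/4)*log2(1/4) = 0.500000; -(7/24)*log2(7/24) = 0.518469; -(1/24)*log2(1/24) = 0.191040; -(5/24)*log2(5/24) = 0.471466; -(5/24)*log2(5/24) = 0.471466. H = 0.500000 + 0.518469 + 0.191040 + 0.471466 + 0.471466 = 2.1524

2.1524 bits


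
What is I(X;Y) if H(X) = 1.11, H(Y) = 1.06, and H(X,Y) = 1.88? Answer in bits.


I(X;Y) = H(X) + H(Y) - H(X,Y) = 1.11 + 1.06 - 1.88 = 0.29

0.29 bits


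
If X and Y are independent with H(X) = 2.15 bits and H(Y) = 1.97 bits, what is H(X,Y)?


For independent variables, H(X,Y) = H(X) + H(Y) = 2.15 + 1.97 = 4.12

4.12 bits


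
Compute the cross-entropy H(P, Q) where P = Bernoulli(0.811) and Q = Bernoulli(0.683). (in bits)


H(P,Q) = -p*log2(q) - (1-p)*log2(1-q). -0.811*log2(0.683) = 0.446084; -0.189*log2(0.317) = 0.313257. H(P,Q) = 0.446084 + 0.313257 = 0.7593

0.7593 bits


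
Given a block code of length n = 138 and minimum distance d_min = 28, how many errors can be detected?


Detection capability = d_min - 1 = 28 - 1 = 27

27 errors


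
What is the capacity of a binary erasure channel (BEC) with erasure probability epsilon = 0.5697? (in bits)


C = 1 - epsilon = 1 - 0.5697 = 0.4303

0.4303 bits


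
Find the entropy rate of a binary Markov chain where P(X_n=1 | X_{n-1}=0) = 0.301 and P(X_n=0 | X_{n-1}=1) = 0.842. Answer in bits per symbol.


Stationary distribution: pi_0 = p10/(p01+p10) = 0.7367, pi_1 = 0.2633. Entropy rate H' = pi_0*H(p01) + pi_1*H(p10) = 0.7367*0.8825 + 0.2633*0.6295 = 0.8159

0.8159 bits/symbol


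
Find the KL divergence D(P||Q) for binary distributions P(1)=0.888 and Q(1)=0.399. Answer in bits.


KL = p*log2(p/q) + (1-p)*log2((1-p)/(1-q)) = 0.888*log2(0.888/0.399) + 0.112*log2(0.112/0.601) = 0.7534

0.7534 bits


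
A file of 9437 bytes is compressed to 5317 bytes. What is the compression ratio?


Ratio = original / compressed = 9437 / 5317 = 1.7749

1.7749


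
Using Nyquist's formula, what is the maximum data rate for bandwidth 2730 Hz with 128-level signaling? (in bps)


Rate = 2 * B * log2(M) = 2 * 2730 * 7.0 = 38220.0

38220.0 bps


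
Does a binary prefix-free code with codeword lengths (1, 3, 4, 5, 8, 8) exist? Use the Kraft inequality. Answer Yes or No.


Kraft sum = sum(2^(-l_i)) = 0.7266, need <= 1. Result: satisfied (a binary prefix-free code with these lengths exists)

Yes


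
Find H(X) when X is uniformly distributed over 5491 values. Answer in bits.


H = log2(n) = log2(5491) = 12.4229

12.4229 bits


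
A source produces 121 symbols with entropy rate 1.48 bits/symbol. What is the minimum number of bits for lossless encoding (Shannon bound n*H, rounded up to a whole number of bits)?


Minimum bits >= n * H = 121 * 1.48 = 179.08, rounded up to a whole number of bits = 180

180 bits


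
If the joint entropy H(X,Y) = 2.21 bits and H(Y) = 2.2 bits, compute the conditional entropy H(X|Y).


H(X|Y) = H(X,Y) - H(Y) = 2.21 - 2.2 = 0.01

0.01 bits


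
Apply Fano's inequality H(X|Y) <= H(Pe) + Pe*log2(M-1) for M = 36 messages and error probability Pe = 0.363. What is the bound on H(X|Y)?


H(Pe) = -Pe*log2(Pe) - (1-Pe)*log2(1-Pe) = -0.363*log2(0.363) - 0.637*log2(0.637) = 0.530691 + 0.414454 = 0.9451. Pe*log2(M-1) = 0.363*log2(35) = 1.861930. Bound = H(Pe) + Pe*log2(M-1) = 0.530691 + 0.414454 + 1.861930 = 2.8071

2.8071 bits


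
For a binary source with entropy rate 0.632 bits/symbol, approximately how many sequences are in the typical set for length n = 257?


log2|A_typical| = nH = 257 * 0.632 = 162.424, so |A_typical| ~ 2^162.424 = 7.843e+48

7.843e+48


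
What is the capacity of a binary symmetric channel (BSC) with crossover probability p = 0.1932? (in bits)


H(p) = -p*log2(p) - (1-p)*log2(1-p) = -0.1932*log2(0.1932) - 0.8068*log2(0.8068) = 0.458238 + 0.249880 = 0.7081. C = 1 - H(p) = 1 - 0.7081 = 0.2919

0.2919 bits


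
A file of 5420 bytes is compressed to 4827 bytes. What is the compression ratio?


Ratio = original / compressed = 5420 / 4827 = 1.1229

1.1229


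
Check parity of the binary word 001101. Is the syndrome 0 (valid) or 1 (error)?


Syndrome = XOR of all bits = 0 XOR 0 XOR 1 XOR 1 XOR 0 XOR 1 = 1

1


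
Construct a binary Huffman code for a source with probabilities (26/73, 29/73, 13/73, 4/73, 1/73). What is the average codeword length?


Huffman construction (repeatedly merge the two least-probable nodes; each merge adds 1 bit to every symbol beneath it): 1/73 + 4/73 = 5/73; 5/73 + 13/73 = 18/73; 18/73 + 26/73 = 44/73; 29/73 + 44/73 = 1. Resulting codeword lengths (in the order the probabilities were given): (2, 1, 3, 4, 4). L_avg = sum(p_i * l_i) = 26/73*2 + 29/73*1 + 13/73*3 + 4/73*4 + 1/73*4 = 140/73 = 1.9178

1.9178 bits


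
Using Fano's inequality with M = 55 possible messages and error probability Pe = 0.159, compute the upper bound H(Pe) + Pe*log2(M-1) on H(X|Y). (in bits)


H(Pe) = -Pe*log2(Pe) - (1-Pe)*log2(1-Pe) = -0.159*log2(0.159) - 0.841*log2(0.841) = 0.421811 + 0.210101 = 0.6319. Pe*log2(M-1) = 0.159*log2(54) = 0.915027. Bound = H(Pe) + Pe*log2(M-1) = 0.421811 + 0.210101 + 0.915027 = 1.5469

1.5469 bits


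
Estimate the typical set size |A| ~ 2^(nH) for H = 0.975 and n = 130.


log2|A_typical| = nH = 130 * 0.975 = 126.75, so |A_typical| ~ 2^126.75 = 1.431e+38

1.431e+38


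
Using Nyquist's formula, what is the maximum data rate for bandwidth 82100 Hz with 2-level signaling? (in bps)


Rate = 2 * B * log2(M) = 2 * 82100 * 1.0 = 164200.0

164200.0 bps


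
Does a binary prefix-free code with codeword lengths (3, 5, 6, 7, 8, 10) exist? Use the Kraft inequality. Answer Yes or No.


Kraft sum = sum(2^(-l_i)) = 0.1846, need <= 1. Result: satisfied (a binary prefix-free code with these lengths exists)

Yes


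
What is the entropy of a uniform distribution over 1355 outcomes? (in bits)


H = log2(n) = log2(1355) = 10.4041

10.4041 bits


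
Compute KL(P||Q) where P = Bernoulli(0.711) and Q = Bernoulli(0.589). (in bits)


KL = p*log2(p/q) + (1-p)*log2((1-p)/(1-q)) = 0.711*log2(0.711/0.589) + 0.289*log2(0.289/0.411) = 0.0463

0.0463 bits


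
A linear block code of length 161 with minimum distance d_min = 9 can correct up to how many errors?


Correction capability = floor((d-1)/2) = floor((9-1)/2) = 4

4 errors


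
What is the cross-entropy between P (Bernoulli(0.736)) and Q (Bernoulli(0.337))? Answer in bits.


H(P,Q) = -p*log2(q) - (1-p)*log2(1-q). -0.736*log2(0.337) = 1.154916; -0.264*log2(0.663) = 0.156531. H(P,Q) = 1.154916 + 0.156531 = 1.3114

1.3114 bits


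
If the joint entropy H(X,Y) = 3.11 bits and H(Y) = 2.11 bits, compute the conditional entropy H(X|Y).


H(X|Y) = H(X,Y) - H(Y) = 3.11 - 2.11 = 1.0

1.0 bits


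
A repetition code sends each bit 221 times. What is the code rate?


Rate = k/n = 1/221

1/221


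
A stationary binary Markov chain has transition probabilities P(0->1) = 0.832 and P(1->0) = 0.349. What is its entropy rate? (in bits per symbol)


Stationary distribution: pi_0 = p10/(p01+p10) = 0.2955, pi_1 = 0.7045. Entropy rate H' = pi_0*H(p01) + pi_1*H(p10) = 0.2955*0.6531 + 0.7045*0.9332 = 0.8504

0.8504 bits/symbol


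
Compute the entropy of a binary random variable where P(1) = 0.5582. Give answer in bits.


H = -p*log2(p) - (1-p)*log2(1-p). -0.5582*log2(0.5582) = 0.469528; -0.4418*log2(0.4418) = 0.520677. H = 0.469528 + 0.520677 = 0.9902

0.9902 bits


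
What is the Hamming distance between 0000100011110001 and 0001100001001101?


Count differing positions: . . . ^ . . . . ^ . ^ ^ ^ ^ . . = 6 differences

6


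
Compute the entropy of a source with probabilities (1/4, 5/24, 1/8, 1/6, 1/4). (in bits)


H = -sum(p_i * log2(p_i)). Terms: -(1/4)*log2(1/4) = 0.500000; -(5/24)*log2(5/24) = 0.471466; -(1/8)*log2(1/8) = 0.375000; -(1/6)*log2(1/6) = 0.430827; -(1/4)*log2(1/4) = 0.500000. H = 0.500000 + 0.471466 + 0.375000 + 0.430827 + 0.500000 = 2.2773

2.2773 bits


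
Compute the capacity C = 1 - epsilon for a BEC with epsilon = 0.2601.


C = 1 - epsilon = 1 - 0.2601 = 0.7399

0.7399 bits


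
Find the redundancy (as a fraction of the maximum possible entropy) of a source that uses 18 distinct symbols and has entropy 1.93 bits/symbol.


H_max = log2(K) = log2(18) = 4.1699 bits/symbol. Redundancy = 1 - H/H_max = 1 - 1.93/4.1699 = 1 - 0.4628 = 0.5372

0.5372


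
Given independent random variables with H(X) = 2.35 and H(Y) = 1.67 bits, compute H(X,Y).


For independent variables, H(X,Y) = H(X) + H(Y) = 2.35 + 1.67 = 4.02

4.02 bits


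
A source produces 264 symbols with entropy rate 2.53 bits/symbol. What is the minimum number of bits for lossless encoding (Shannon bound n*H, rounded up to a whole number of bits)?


Minimum bits >= n * H = 264 * 2.53 = 667.92, rounded up to a whole number of bits = 668

668 bits


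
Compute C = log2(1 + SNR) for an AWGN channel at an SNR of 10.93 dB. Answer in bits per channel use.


SNR_linear = 10^(10.93/10) = 12.388; C = log2(1 + SNR_linear) = log2(1 + 12.388) = 3.7429

3.7429 bits/channel use


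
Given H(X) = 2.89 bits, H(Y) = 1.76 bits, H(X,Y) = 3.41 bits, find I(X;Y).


I(X;Y) = H(X) + H(Y) - H(X,Y) = 2.89 + 1.76 - 3.41 = 1.24

1.24 bits


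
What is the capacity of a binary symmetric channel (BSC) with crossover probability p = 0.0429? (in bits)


H(p) = -p*log2(p) - (1-p)*log2(1-p) = -0.0429*log2(0.0429) - 0.9571*log2(0.9571) = 0.194889 + 0.060545 = 0.2554. C = 1 - H(p) = 1 - 0.2554 = 0.7446

0.7446 bits


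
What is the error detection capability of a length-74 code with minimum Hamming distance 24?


Detection capability = d_min - 1 = 24 - 1 = 23

23 errors


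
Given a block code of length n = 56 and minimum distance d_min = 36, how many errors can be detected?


Detection capability = d_min - 1 = 36 - 1 = 35

35 errors


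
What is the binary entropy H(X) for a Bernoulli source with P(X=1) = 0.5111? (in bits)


H = -p*log2(p) - (1-p)*log2(1-p). -0.5111*log2(0.5111) = 0.494910; -0.4889*log2(0.4889) = 0.504735. H = 0.494910 + 0.504735 = 0.9996

0.9996 bits


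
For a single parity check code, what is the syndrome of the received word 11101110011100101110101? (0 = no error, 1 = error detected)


Syndrome = XOR of all bits = 1 XOR 1 XOR 1 XOR 0 XOR 1 XOR 1 XOR 1 XOR 0 XOR 0 XOR 1 XOR 1 XOR 1 XOR 0 XOR 0 XOR 1 XOR 0 XOR 1 XOR 1 XOR 1 XOR 0 XOR 1 XOR 0 XOR 1 = 1

1


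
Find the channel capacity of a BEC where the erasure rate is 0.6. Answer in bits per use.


C = 1 - epsilon = 1 - 0.6 = 0.4

0.4 bits


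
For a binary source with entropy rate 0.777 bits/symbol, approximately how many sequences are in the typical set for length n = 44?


log2|A_typical| = nH = 44 * 0.777 = 34.188, so |A_typical| ~ 2^34.188 = 1.957e+10

1.957e+10


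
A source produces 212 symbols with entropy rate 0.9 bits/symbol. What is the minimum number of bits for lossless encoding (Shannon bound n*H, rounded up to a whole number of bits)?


Minimum bits >= n * H = 212 * 0.9 = 190.8, rounded up to a whole number of bits = 191

191 bits


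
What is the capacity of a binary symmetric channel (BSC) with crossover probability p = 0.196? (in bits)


H(p) = -p*log2(p) - (1-p)*log2(1-p) = -0.196*log2(0.196) - 0.804*log2(0.804) = 0.460811 + 0.253045 = 0.7139. C = 1 - H(p) = 1 - 0.7139 = 0.2861

0.2861 bits


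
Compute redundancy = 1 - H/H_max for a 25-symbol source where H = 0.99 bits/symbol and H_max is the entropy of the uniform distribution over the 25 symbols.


H_max = log2(K) = log2(25) = 4.6439 bits/symbol. Redundancy = 1 - H/H_max = 1 - 0.99/4.6439 = 1 - 0.2132 = 0.7868

0.7868


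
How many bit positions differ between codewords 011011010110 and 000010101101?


Count differing positions: . ^ ^ . . ^ ^ ^ ^ . ^ ^ = 8 differences

8


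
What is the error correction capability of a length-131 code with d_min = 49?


Correction capability = floor((d-1)/2) = floor((49-1)/2) = 24

24 errors


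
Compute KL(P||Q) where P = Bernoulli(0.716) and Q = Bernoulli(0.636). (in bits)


KL = p*log2(p/q) + (1-p)*log2((1-p)/(1-q)) = 0.716*log2(0.716/0.636) + 0.284*log2(0.284/0.364) = 0.0207

0.0207 bits


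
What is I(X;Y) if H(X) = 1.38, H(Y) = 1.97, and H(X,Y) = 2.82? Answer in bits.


I(X;Y) = H(X) + H(Y) - H(X,Y) = 1.38 + 1.97 - 2.82 = 0.53

0.53 bits


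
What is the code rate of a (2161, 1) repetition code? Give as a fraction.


Rate = k/n = 1/2161

1/2161


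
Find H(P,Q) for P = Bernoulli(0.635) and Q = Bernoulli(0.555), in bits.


H(P,Q) = -p*log2(q) - (1-p)*log2(1-q). -0.635*log2(0.555) = 0.539395; -0.365*log2(0.445) = 0.426365. H(P,Q) = 0.539395 + 0.426365 = 0.9658

0.9658 bits


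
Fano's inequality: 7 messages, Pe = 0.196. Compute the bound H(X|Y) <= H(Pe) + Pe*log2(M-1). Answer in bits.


H(Pe) = -Pe*log2(Pe) - (1-Pe)*log2(1-Pe) = -0.196*log2(0.196) - 0.804*log2(0.804) = 0.460811 + 0.253045 = 0.7139. Pe*log2(M-1) = 0.196*log2(6) = 0.506653. Bound = H(Pe) + Pe*log2(M-1) = 0.460811 + 0.253045 + 0.506653 = 1.2205

1.2205 bits


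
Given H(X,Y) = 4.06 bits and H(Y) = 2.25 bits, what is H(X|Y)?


H(X|Y) = H(X,Y) - H(Y) = 4.06 - 2.25 = 1.81

1.81 bits


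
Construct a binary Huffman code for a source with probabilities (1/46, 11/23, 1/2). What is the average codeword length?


Huffman construction (repeatedly merge the two least-probable nodes; each merge adds 1 bit to every symbol beneath it): 1/46 + 11/23 = 1/2; 1/2 + 1/2 = 1. Resulting codeword lengths (in the order the probabilities were given): (2, 2, 1). L_avg = sum(p_i * l_i) = 1/46*2 + 11/23*2 + 1/2*1 = 3/2 = 1.5

1.5 bits


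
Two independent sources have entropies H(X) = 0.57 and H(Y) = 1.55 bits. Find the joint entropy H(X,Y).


For independent variables, H(X,Y) = H(X) + H(Y) = 0.57 + 1.55 = 2.12

2.12 bits


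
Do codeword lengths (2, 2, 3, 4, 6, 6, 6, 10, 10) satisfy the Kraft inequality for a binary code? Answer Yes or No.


Kraft sum = sum(2^(-l_i)) = 0.7363, need <= 1. Result: satisfied (a binary prefix-free code with these lengths exists)

Yes


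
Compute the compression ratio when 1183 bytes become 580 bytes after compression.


Ratio = original / compressed = 1183 / 580 = 2.0397

2.0397


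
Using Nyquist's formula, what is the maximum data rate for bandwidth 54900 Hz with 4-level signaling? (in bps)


Rate = 2 * B * log2(M) = 2 * 54900 * 2.0 = 219600.0

219600.0 bps


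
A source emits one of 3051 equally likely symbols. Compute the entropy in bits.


H = log2(n) = log2(3051) = 11.5751

11.5751 bits


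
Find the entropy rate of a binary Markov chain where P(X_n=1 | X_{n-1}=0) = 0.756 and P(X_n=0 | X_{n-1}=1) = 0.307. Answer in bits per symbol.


Stationary distribution: pi_0 = p10/(p01+p10) = 0.2888, pi_1 = 0.7112. Entropy rate H' = pi_0*H(p01) + pi_1*H(p10) = 0.2888*0.8016 + 0.7112*0.8897 = 0.8643

0.8643 bits/symbol


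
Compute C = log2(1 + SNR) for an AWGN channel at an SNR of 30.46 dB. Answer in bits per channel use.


SNR_linear = 10^(30.46/10) = 1111.7317; C = log2(1 + SNR_linear) = log2(1 + 1111.7317) = 10.1199

10.1199 bits/channel use


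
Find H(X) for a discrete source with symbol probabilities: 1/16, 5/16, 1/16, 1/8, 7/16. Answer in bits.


H = -sum(p_i * log2(p_i)). Terms: -(1/16)*log2(1/16) = 0.250000; -(5/16)*log2(5/16) = 0.524397; -(1/16)*log2(1/16) = 0.250000; -(1/8)*log2(1/8) = 0.375000; -(7/16)*log2(7/16) = 0.521782. H = 0.250000 + 0.524397 + 0.250000 + 0.375000 + 0.521782 = 1.9212

1.9212 bits


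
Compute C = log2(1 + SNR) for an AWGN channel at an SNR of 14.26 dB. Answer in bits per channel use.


SNR_linear = 10^(14.26/10) = 26.6686; C = log2(1 + SNR_linear) = log2(1 + 26.6686) = 4.7902

4.7902 bits/channel use


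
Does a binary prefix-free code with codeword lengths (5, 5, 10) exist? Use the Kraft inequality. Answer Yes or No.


Kraft sum = sum(2^(-l_i)) = 0.0635, need <= 1. Result: satisfied (a binary prefix-free code with these lengths exists)

Yes


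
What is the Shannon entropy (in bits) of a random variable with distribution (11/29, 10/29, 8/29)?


H = -sum(p_i * log2(p_i)). Terms: -(11/29)*log2(11/29) = 0.530484; -(10/29)*log2(10/29) = 0.529673; -(8/29)*log2(8/29) = 0.512546. H = 0.530484 + 0.529673 + 0.512546 = 1.5727

1.5727 bits


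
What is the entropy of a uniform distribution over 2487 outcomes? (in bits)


H = log2(n) = log2(2487) = 11.2802

11.2802 bits


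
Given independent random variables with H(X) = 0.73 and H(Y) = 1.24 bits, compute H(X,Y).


For independent variables, H(X,Y) = H(X) + H(Y) = 0.73 + 1.24 = 1.97

1.97 bits


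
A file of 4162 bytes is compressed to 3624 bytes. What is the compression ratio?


Ratio = original / compressed = 4162 / 3624 = 1.1485

1.1485


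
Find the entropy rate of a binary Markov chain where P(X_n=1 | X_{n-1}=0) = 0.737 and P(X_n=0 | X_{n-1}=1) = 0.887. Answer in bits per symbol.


Stationary distribution: pi_0 = p10/(p01+p10) = 0.5462, pi_1 = 0.4538. Entropy rate H' = pi_0*H(p01) + pi_1*H(p10) = 0.5462*0.8312 + 0.4538*0.5089 = 0.685

0.685 bits/symbol


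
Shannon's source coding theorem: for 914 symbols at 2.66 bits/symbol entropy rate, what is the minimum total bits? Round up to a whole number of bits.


Minimum bits >= n * H = 914 * 2.66 = 2431.24, rounded up to a whole number of bits = 2432

2432 bits


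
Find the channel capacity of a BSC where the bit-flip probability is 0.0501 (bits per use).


H(p) = -p*log2(p) - (1-p)*log2(1-p) = -0.0501*log2(0.0501) - 0.9499*log2(0.9499) = 0.216384 + 0.070437 = 0.2868. C = 1 - H(p) = 1 - 0.2868 = 0.7132

0.7132 bits


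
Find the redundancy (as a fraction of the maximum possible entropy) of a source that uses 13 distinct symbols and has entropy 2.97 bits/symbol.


H_max = log2(K) = log2(13) = 3.7004 bits/symbol. Redundancy = 1 - H/H_max = 1 - 2.97/3.7004 = 1 - 0.8026 = 0.1974

0.1974


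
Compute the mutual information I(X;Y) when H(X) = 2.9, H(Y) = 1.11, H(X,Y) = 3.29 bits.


I(X;Y) = H(X) + H(Y) - H(X,Y) = 2.9 + 1.11 - 3.29 = 0.72

0.72 bits


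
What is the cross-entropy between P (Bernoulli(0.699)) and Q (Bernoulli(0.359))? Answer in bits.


H(P,Q) = -p*log2(q) - (1-p)*log2(1-q). -0.699*log2(0.359) = 1.033083; -0.301*log2(0.641) = 0.193123. H(P,Q) = 1.033083 + 0.193123 = 1.2262

1.2262 bits


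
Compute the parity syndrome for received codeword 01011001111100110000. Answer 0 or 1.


Syndrome = XOR of all bits = 0 XOR 1 XOR 0 XOR 1 XOR 1 XOR 0 XOR 0 XOR 1 XOR 1 XOR 1 XOR 1 XOR 1 XOR 0 XOR 0 XOR 1 XOR 1 XOR 0 XOR 0 XOR 0 XOR 0 = 0

0


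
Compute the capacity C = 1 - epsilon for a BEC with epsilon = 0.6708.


C = 1 - epsilon = 1 - 0.6708 = 0.3292

0.3292 bits


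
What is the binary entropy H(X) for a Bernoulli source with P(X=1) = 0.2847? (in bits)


H = -p*log2(p) - (1-p)*log2(1-p). -0.2847*log2(0.2847) = 0.516015; -0.7153*log2(0.7153) = 0.345761. H = 0.516015 + 0.345761 = 0.8618

0.8618 bits


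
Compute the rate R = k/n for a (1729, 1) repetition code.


Rate = k/n = 1/1729

1/1729


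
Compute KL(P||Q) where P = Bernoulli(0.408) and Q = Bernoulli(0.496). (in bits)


KL = p*log2(p/q) + (1-p)*log2((1-p)/(1-q)) = 0.408*log2(0.408/0.496) + 0.592*log2(0.592/0.504) = 0.0225

0.0225 bits


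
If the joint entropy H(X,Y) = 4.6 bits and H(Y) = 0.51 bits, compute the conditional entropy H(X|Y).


H(X|Y) = H(X,Y) - H(Y) = 4.6 - 0.51 = 4.09

4.09 bits


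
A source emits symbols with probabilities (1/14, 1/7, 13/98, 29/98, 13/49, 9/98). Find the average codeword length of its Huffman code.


Huffman construction (repeatedly merge the two least-probable nodes; each merge adds 1 bit to every symbol beneath it): 1/14 + 9/98 = 8/49; 13/98 + 1/7 = 27/98; 8/49 + 13/49 = 3/7; 27/98 + 29/98 = 4/7; 3/7 + 4/7 = 1. Resulting codeword lengths (in the order the probabilities were given): (3, 3, 3, 2, 2, 3). L_avg = sum(p_i * l_i) = 1/14*3 + 1/7*3 + 13/98*3 + 29/98*2 + 13/49*2 + 9/98*3 = 239/98 = 2.4388

2.4388 bits


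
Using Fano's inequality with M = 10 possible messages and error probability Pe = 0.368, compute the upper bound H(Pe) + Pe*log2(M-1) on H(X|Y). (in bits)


H(Pe) = -Pe*log2(Pe) - (1-Pe)*log2(1-Pe) = -0.368*log2(0.368) - 0.632*log2(0.632) = 0.530738 + 0.418386 = 0.9491. Pe*log2(M-1) = 0.368*log2(9) = 1.166532. Bound = H(Pe) + Pe*log2(M-1) = 0.530738 + 0.418386 + 1.166532 = 2.1157

2.1157 bits


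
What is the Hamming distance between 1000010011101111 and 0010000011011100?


Count differing positions: ^ . ^ . . ^ . . . . ^ ^ . . ^ ^ = 7 differences

7


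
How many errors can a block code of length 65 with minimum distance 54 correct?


Correction capability = floor((d-1)/2) = floor((54-1)/2) = 26

26 errors


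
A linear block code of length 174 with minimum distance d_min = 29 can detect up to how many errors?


Detection capability = d_min - 1 = 29 - 1 = 28

28 errors


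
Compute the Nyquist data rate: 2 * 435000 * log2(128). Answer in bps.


Rate = 2 * B * log2(M) = 2 * 435000 * 7.0 = 6090000.0

6090000.0 bps


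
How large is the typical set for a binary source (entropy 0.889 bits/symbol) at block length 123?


log2|A_typical| = nH = 123 * 0.889 = 109.347, so |A_typical| ~ 2^109.347 = 8.255e+32

8.255e+32


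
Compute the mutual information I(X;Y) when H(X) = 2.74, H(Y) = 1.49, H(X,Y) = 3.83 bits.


I(X;Y) = H(X) + H(Y) - H(X,Y) = 2.74 + 1.49 - 3.83 = 0.4

0.4 bits


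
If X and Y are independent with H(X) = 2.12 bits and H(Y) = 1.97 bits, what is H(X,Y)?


For independent variables, H(X,Y) = H(X) + H(Y) = 2.12 + 1.97 = 4.09

4.09 bits


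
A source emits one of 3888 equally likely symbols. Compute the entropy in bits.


H = log2(n) = log2(3888) = 11.9248

11.9248 bits


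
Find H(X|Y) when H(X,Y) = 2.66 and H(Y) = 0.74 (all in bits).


H(X|Y) = H(X,Y) - H(Y) = 2.66 - 0.74 = 1.92

1.92 bits


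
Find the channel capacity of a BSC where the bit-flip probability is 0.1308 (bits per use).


H(p) = -p*log2(p) - (1-p)*log2(1-p) = -0.1308*log2(0.1308) - 0.8692*log2(0.8692) = 0.383841 + 0.175787 = 0.5596. C = 1 - H(p) = 1 - 0.5596 = 0.4404

0.4404 bits


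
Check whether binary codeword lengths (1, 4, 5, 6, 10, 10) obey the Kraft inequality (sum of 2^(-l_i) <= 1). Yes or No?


Kraft sum = sum(2^(-l_i)) = 0.6113, need <= 1. Result: satisfied (a binary prefix-free code with these lengths exists)

Yes


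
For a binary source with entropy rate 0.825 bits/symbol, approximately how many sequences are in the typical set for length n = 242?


log2|A_typical| = nH = 242 * 0.825 = 199.65, so |A_typical| ~ 2^199.65 = 1.261e+60

1.261e+60


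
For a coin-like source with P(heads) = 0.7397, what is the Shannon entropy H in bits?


H = -p*log2(p) - (1-p)*log2(1-p). -0.7397*log2(0.7397) = 0.321760; -0.2603*log2(0.2603) = 0.505438. H = 0.321760 + 0.505438 = 0.8272

0.8272 bits


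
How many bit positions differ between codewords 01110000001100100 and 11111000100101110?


Count differing positions: ^ . . . ^ . . . ^ . ^ . . ^ . ^ . = 6 differences

6


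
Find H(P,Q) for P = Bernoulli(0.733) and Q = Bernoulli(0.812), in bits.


H(P,Q) = -p*log2(q) - (1-p)*log2(1-q). -0.733*log2(0.812) = 0.220229; -0.267*log2(0.188) = 0.643789. H(P,Q) = 0.220229 + 0.643789 = 0.864

0.864 bits


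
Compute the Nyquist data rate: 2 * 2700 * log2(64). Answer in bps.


Rate = 2 * B * log2(M) = 2 * 2700 * 6.0 = 32400.0

32400.0 bps


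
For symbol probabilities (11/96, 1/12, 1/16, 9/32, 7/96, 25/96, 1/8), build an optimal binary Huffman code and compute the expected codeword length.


Huffman construction (repeatedly merge the two least-probable nodes; each merge adds 1 bit to every symbol beneath it): 1/16 + 7/96 = 13/96; 1/12 + 11/96 = 19/96; 1/8 + 13/96 = 25/96; 19/96 + 25/96 = 11/24; 25/96 + 9/32 = 13/24; 11/24 + 13/24 = 1. Resulting codeword lengths (in the order the probabilities were given): (3, 3, 4, 2, 4, 2, 3). L_avg = sum(p_i * l_i) = 11/96*3 + 1/12*3 + 1/16*4 + 9/32*2 + 7/96*4 + 25/96*2 + 1/8*3 = 83/32 = 2.5938

2.5938 bits


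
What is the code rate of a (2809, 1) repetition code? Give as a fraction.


Rate = k/n = 1/2809

1/2809


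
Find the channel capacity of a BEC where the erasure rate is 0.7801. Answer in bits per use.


C = 1 - epsilon = 1 - 0.7801 = 0.2199

0.2199 bits


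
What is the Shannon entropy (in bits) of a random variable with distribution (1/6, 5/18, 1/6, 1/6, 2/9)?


H = -sum(p_i * log2(p_i)). Terms: -(1/6)*log2(1/6) = 0.430827; -(5/18)*log2(5/18) = 0.513332; -(1/6)*log2(1/6) = 0.430827; -(1/6)*log2(1/6) = 0.430827; -(2/9)*log2(2/9) = 0.482206. H = 0.430827 + 0.513332 + 0.430827 + 0.430827 + 0.482206 = 2.288

2.288 bits


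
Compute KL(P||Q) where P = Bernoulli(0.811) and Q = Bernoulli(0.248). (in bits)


KL = p*log2(p/q) + (1-p)*log2((1-p)/(1-q)) = 0.811*log2(0.811/0.248) + 0.189*log2(0.189/0.752) = 1.0097

1.0097 bits


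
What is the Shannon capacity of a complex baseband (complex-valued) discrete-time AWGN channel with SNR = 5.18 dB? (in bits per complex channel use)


SNR_linear = 10^(5.18/10) = 3.2961; C = log2(1 + SNR_linear) = log2(1 + 3.2961) = 2.103

2.103 bits/channel use


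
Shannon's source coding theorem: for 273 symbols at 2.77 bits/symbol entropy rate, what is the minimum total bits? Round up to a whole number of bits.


Minimum bits >= n * H = 273 * 2.77 = 756.21, rounded up to a whole number of bits = 757

757 bits


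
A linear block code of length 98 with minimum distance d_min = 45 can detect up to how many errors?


Detection capability = d_min - 1 = 45 - 1 = 44

44 errors


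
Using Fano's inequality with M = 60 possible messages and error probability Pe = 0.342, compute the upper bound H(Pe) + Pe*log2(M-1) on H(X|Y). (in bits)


H(Pe) = -Pe*log2(Pe) - (1-Pe)*log2(1-Pe) = -0.342*log2(0.342) - 0.658*log2(0.658) = 0.529393 + 0.397327 = 0.9267. Pe*log2(M-1) = 0.342*log2(59) = 2.011864. Bound = H(Pe) + Pe*log2(M-1) = 0.529393 + 0.397327 + 2.011864 = 2.9386

2.9386 bits


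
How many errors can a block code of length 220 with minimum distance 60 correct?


Correction capability = floor((d-1)/2) = floor((60-1)/2) = 29

29 errors


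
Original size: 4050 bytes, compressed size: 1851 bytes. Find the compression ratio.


Ratio = original / compressed = 4050 / 1851 = 2.188

2.188


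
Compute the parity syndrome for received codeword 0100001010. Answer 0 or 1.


Syndrome = XOR of all bits = 0 XOR 1 XOR 0 XOR 0 XOR 0 XOR 0 XOR 1 XOR 0 XOR 1 XOR 0 = 1

1


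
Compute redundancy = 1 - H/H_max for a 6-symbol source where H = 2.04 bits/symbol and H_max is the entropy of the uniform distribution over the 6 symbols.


H_max = log2(K) = log2(6) = 2.585 bits/symbol. Redundancy = 1 - H/H_max = 1 - 2.04/2.585 = 1 - 0.7892 = 0.2108

0.2108


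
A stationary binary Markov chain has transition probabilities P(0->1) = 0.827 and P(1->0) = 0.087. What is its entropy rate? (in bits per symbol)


Stationary distribution: pi_0 = p10/(p01+p10) = 0.0952, pi_1 = 0.9048. Entropy rate H' = pi_0*H(p01) + pi_1*H(p10) = 0.0952*0.6645 + 0.9048*0.4264 = 0.449

0.449 bits/symbol


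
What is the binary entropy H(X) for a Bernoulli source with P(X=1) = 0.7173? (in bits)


H = -p*log2(p) - (1-p)*log2(1-p). -0.7173*log2(0.7173) = 0.343839; -0.2827*log2(0.2827) = 0.515265. H = 0.343839 + 0.515265 = 0.8591

0.8591 bits


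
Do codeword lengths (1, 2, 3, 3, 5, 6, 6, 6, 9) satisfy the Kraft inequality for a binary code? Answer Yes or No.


Kraft sum = sum(2^(-l_i)) = 1.0801, need <= 1. Result: violated (a binary prefix-free code with these lengths cannot exist)

No


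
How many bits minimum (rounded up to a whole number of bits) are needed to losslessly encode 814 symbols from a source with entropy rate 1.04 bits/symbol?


Minimum bits >= n * H = 814 * 1.04 = 846.56, rounded up to a whole number of bits = 847

847 bits


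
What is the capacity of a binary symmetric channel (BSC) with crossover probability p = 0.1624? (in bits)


H(p) = -p*log2(p) - (1-p)*log2(1-p) = -0.1624*log2(0.1624) - 0.8376*log2(0.8376) = 0.425874 + 0.214146 = 0.64. C = 1 - H(p) = 1 - 0.64 = 0.36

0.36 bits


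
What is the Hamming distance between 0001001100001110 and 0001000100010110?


Count differing positions: . . . . . . ^ . . . . ^ ^ . . . = 3 differences

3


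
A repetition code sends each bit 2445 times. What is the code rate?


Rate = k/n = 1/2445

1/2445


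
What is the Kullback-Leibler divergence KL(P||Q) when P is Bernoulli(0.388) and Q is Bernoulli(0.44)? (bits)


KL = p*log2(p/q) + (1-p)*log2((1-p)/(1-q)) = 0.388*log2(0.388/0.44) + 0.612*log2(0.612/0.56) = 0.008

0.008 bits


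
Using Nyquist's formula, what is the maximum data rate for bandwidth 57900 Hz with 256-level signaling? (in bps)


Rate = 2 * B * log2(M) = 2 * 57900 * 8.0 = 926400.0

926400.0 bps


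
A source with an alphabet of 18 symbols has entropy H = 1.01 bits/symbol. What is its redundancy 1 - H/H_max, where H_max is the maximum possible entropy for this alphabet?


H_max = log2(K) = log2(18) = 4.1699 bits/symbol. Redundancy = 1 - H/H_max = 1 - 1.01/4.1699 = 1 - 0.2422 = 0.7578

0.7578


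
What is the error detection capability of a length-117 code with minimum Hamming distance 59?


Detection capability = d_min - 1 = 59 - 1 = 58

58 errors


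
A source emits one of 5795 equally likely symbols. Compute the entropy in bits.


H = log2(n) = log2(5795) = 12.5006

12.5006 bits


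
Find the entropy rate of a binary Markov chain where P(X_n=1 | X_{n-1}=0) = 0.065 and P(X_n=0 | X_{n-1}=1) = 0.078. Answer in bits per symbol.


Stationary distribution: pi_0 = p10/(p01+p10) = 0.5455, pi_1 = 0.4545. Entropy rate H' = pi_0*H(p01) + pi_1*H(p10) = 0.5455*0.347 + 0.4545*0.3951 = 0.3689

0.3689 bits/symbol


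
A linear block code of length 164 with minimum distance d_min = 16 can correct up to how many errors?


Correction capability = floor((d-1)/2) = floor((16-1)/2) = 7

7 errors


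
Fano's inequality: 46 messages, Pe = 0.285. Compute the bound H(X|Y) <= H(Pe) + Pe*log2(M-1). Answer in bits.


H(Pe) = -Pe*log2(Pe) - (1-Pe)*log2(1-Pe) = -0.285*log2(0.285) - 0.715*log2(0.715) = 0.516125 + 0.346049 = 0.8622. Pe*log2(M-1) = 0.285*log2(45) = 1.565178. Bound = H(Pe) + Pe*log2(M-1) = 0.516125 + 0.346049 + 1.565178 = 2.4274

2.4274 bits


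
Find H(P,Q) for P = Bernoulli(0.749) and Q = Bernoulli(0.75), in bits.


H(P,Q) = -p*log2(q) - (1-p)*log2(1-q). -0.749*log2(0.75) = 0.310863; -0.251*log2(0.25) = 0.502000. H(P,Q) = 0.310863 + 0.502000 = 0.8129

0.8129 bits


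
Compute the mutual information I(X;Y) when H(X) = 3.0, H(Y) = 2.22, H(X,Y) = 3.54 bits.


I(X;Y) = H(X) + H(Y) - H(X,Y) = 3.0 + 2.22 - 3.54 = 1.68

1.68 bits


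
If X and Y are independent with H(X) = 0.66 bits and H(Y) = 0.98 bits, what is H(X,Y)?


For independent variables, H(X,Y) = H(X) + H(Y) = 0.66 + 0.98 = 1.64

1.64 bits


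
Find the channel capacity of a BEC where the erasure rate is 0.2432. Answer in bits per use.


C = 1 - epsilon = 1 - 0.2432 = 0.7568

0.7568 bits


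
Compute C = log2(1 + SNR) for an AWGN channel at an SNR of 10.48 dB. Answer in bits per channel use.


SNR_linear = 10^(10.48/10) = 11.1686; C = log2(1 + SNR_linear) = log2(1 + 11.1686) = 3.6051

3.6051 bits/channel use


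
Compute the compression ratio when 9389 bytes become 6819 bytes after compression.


Ratio = original / compressed = 9389 / 6819 = 1.3769

1.3769


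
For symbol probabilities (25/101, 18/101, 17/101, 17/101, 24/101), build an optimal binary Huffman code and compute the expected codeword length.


Huffman construction (repeatedly merge the two least-probable nodes; each merge adds 1 bit to every symbol beneath it): 17/101 + 17/101 = 34/101; 18/101 + 24/101 = 42/101; 25/101 + 34/101 = 59/101; 42/101 + 59/101 = 1. Resulting codeword lengths (in the order the probabilities were given): (2, 2, 3, 3, 2). L_avg = sum(p_i * l_i) = 25/101*2 + 18/101*2 + 17/101*3 + 17/101*3 + 24/101*2 = 236/101 = 2.3366

2.3366 bits
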